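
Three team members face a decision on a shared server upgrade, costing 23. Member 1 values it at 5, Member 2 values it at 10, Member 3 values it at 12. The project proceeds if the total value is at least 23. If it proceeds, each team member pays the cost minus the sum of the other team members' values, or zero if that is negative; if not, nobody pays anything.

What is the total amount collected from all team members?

15

Total value 27 ≥ cost 23, so it is built.
Member 1: others sum to 22; max(0, 23 - 22) = 1.
Member 2: others sum to 17; max(0, 23 - 17) = 6.
Member 3: others sum to 15; max(0, 23 - 15) = 8.
Total collected = 1 + 6 + 8 = 15.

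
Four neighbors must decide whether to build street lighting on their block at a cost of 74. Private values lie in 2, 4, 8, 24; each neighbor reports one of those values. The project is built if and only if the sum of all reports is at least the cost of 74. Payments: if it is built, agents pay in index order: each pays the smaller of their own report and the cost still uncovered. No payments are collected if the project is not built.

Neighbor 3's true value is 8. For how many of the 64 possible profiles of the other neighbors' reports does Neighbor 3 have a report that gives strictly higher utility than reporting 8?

Others report (24, 24, 24): truth gives 0; report 2 gives 6 > 0. Violating.
Others report (2, 2, 2): truth gives 0; no alternative beats it.
Others report (2, 2, 4): truth gives 0; no alternative beats it.
(Checking all 64 profiles: 1 has a profitable deviation, 63 do not.)

1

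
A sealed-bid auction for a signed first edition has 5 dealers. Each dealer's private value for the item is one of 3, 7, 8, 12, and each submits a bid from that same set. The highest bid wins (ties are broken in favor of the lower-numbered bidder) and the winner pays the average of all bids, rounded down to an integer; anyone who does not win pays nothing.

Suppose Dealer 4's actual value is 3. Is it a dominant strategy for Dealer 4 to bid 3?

Yes

Check each profile of the others' bids and compare truth against every alternative bid.
Others bid (3, 3, 3, 7): truth gives 0, best alternative gives -1.
Others bid (3, 3, 3, 3): truth gives 0, best alternative gives 0.
Others bid (3, 3, 3, 8): truth gives 0, best alternative gives 0.
Others bid (3, 3, 3, 12): truth gives 0, best alternative gives 0.
Others bid (3, 3, 7, 3): truth gives 0, best alternative gives 0.
Others bid (3, 3, 7, 7): truth gives 0, best alternative gives 0.
(Remaining 250 profiles checked similarly; truth is weakly best in each.)
In every case the truthful bid is at least as good as any alternative, so it is a dominant strategy.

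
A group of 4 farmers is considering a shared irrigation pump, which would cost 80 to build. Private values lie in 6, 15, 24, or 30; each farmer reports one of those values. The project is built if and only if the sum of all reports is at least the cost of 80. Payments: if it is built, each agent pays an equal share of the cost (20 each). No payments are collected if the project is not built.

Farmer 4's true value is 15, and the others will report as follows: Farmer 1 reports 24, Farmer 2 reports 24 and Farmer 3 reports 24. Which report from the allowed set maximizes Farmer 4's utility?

6

Report 6: project not built, utility 0.
Report 15: project built, pays 20, utility 15 - 20 = -5.
Report 24: project built, pays 20, utility 15 - 20 = -5.
Report 30: project built, pays 20, utility 15 - 20 = -5.
The best choice is 6 with utility 0.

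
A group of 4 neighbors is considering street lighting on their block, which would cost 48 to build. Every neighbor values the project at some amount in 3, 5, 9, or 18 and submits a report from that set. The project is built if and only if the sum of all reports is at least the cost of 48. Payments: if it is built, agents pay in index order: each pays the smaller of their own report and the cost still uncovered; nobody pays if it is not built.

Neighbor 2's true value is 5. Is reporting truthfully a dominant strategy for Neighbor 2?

Consider the case where Neighbor 1 reports 9, Neighbor 3 reports 18 and Neighbor 4 reports 18.
Truthful report 5: project built, pays 5, utility 5 - 5 = 0.
Report 3 instead: project built, pays 3, utility 5 - 3 = 2.
Since 2 > 0, reporting 3 is strictly better here, so truthful reporting is not dominant.

No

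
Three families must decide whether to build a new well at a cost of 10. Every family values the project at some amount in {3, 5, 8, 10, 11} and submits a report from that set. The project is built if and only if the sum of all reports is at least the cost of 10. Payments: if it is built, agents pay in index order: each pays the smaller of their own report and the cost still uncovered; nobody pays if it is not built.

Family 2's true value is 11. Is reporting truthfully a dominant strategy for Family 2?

Consider the case where Family 1 reports 3 and Family 3 reports 3.
Truthful report 11: project built, pays 7, utility 11 - 7 = 4.
Report 5 instead: project built, pays 5, utility 11 - 5 = 6.
Since 6 > 4, reporting 5 is strictly better here, so truthful reporting is not dominant.

No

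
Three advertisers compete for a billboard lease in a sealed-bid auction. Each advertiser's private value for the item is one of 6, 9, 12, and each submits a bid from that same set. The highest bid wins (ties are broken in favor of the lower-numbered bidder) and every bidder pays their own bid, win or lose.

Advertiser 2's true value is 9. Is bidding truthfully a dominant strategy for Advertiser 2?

No

Consider the case where Advertiser 1 bids 6 and Advertiser 3 bids 12.
Truthful bid 9: loses but pays 9, utility -9.
Bid 6 instead: loses but pays 6, utility -6.
Since -6 > -9, bidding 6 is strictly better here, so truthful bidding is not dominant.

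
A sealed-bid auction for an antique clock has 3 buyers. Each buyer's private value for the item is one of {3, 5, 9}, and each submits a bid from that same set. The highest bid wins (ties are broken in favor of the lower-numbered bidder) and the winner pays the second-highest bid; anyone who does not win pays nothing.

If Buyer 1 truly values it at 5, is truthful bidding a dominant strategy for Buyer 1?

Yes

Check each profile of the others' bids and compare truth against every alternative bid.
Others bid (3, 3): truth gives 2, best alternative gives 2.
Others bid (3, 5): truth gives 0, best alternative gives 0.
Others bid (3, 9): truth gives 0, best alternative gives 0.
Others bid (5, 3): truth gives 0, best alternative gives 0.
Others bid (5, 5): truth gives 0, best alternative gives 0.
Others bid (5, 9): truth gives 0, best alternative gives 0.
(Remaining 3 profiles checked similarly; truth is weakly best in each.)
In every case the truthful bid is at least as good as any alternative, so it is a dominant strategy.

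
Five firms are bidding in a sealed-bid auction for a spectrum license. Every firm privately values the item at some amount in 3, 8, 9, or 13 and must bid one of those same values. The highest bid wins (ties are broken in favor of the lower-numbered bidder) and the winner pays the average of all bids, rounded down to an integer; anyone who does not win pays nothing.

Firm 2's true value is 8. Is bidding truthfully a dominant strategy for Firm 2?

No

Consider the case where Firm 1 bids 3, Firm 3 bids 3, Firm 4 bids 3 and Firm 5 bids 9.
Truthful bid 8: loses, pays 0, utility 0.
Bid 9 instead: wins, pays 5, utility 8 - 5 = 3.
Since 3 > 0, bidding 9 is strictly better here, so truthful bidding is not dominant.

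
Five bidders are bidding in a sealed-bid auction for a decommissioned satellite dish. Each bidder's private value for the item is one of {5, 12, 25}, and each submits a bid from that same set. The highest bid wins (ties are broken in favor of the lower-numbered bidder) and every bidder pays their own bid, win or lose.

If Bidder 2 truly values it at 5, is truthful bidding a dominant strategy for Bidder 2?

Check each profile of the others' bids and compare truth against every alternative bid.
Others bid (5, 5, 5, 25): truth gives -5, best alternative gives -12.
Others bid (5, 5, 12, 25): truth gives -5, best alternative gives -12.
Others bid (5, 5, 25, 5): truth gives -5, best alternative gives -12.
Others bid (5, 5, 25, 12): truth gives -5, best alternative gives -12.
Others bid (5, 5, 25, 25): truth gives -5, best alternative gives -12.
Others bid (5, 12, 5, 25): truth gives -5, best alternative gives -12.
(Remaining 75 profiles checked similarly; truth is weakly best in each.)
In every case the truthful bid is at least as good as any alternative, so it is a dominant strategy.

Yes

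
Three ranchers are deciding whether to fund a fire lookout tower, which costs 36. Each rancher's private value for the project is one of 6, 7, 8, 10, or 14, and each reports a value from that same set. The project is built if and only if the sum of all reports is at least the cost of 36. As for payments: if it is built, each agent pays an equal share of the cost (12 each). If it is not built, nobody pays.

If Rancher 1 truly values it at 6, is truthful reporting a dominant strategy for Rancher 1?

Check each profile of the others' reports and compare truth against every alternative report.
Others report (6, 6): truth gives 0, best alternative gives 0.
Others report (6, 7): truth gives 0, best alternative gives 0.
Others report (6, 8): truth gives 0, best alternative gives 0.
Others report (6, 10): truth gives 0, best alternative gives 0.
Others report (6, 14): truth gives 0, best alternative gives 0.
Others report (7, 6): truth gives 0, best alternative gives 0.
(Remaining 19 profiles checked similarly; truth is weakly best in each.)
In every case the truthful report is at least as good as any alternative, so it is a dominant strategy.

Yes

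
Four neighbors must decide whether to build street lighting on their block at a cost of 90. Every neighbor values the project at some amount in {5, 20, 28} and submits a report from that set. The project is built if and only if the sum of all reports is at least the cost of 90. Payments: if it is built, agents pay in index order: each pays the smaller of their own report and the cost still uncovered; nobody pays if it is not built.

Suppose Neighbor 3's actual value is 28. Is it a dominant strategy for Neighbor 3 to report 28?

No

Consider the case where Neighbor 1 reports 20, Neighbor 2 reports 28 and Neighbor 4 reports 28.
Truthful report 28: project built, pays 28, utility 28 - 28 = 0.
Report 20 instead: project built, pays 20, utility 28 - 20 = 8.
Since 8 > 0, reporting 20 is strictly better here, so truthful reporting is not dominant.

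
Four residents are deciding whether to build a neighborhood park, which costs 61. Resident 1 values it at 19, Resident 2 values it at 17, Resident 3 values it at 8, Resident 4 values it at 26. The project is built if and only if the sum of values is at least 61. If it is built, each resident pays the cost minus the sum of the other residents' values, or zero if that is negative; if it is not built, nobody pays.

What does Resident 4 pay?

Total value 70 ≥ cost 61, so the project is built.
The other residents' values sum to 44.
Cost minus that sum is 61 - 44 = 17.

17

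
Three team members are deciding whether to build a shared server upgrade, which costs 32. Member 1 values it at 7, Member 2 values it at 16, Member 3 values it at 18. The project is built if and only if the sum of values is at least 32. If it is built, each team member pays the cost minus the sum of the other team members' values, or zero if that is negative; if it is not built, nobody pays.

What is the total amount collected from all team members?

Total value 41 ≥ cost 32, so it is built.
Member 1: others sum to 34; max(0, 32 - 34) = 0.
Member 2: others sum to 25; max(0, 32 - 25) = 7.
Member 3: others sum to 23; max(0, 32 - 23) = 9.
Total collected = 0 + 7 + 9 = 16.

16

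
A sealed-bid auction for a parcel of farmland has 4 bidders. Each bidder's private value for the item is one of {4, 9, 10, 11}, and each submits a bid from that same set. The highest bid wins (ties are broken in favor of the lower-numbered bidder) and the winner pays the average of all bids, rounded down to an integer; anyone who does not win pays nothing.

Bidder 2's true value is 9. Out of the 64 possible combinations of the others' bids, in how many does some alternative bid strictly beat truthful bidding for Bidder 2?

21

Others bid (4, 4, 10): truth gives 0; bid 10 gives 2 > 0. Violating.
Others bid (4, 4, 11): truth gives 0; bid 11 gives 2 > 0. Violating.
Others bid (4, 9, 10): truth gives 0; bid 10 gives 1 > 0. Violating.
Others bid (4, 9, 11): truth gives 0; bid 11 gives 1 > 0. Violating.
Others bid (4, 4, 4): truth gives 4; no alternative beats it.
Others bid (4, 4, 9): truth gives 3; no alternative beats it.
(Checking all 64 profiles: 21 have a profitable deviation, 43 do not.)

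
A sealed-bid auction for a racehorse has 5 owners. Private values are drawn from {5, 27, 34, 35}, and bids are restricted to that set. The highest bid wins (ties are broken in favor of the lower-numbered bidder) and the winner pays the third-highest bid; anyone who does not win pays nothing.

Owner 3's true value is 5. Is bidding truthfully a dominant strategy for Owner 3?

Yes

Check each profile of the others' bids and compare truth against every alternative bid.
Others bid (5, 5, 27, 27): truth gives 0, best alternative gives -22.
Others bid (5, 5, 5, 5): truth gives 0, best alternative gives 0.
Others bid (5, 5, 5, 27): truth gives 0, best alternative gives 0.
Others bid (5, 5, 5, 34): truth gives 0, best alternative gives 0.
Others bid (5, 5, 5, 35): truth gives 0, best alternative gives 0.
Others bid (5, 5, 27, 5): truth gives 0, best alternative gives 0.
(Remaining 250 profiles checked similarly; truth is weakly best in each.)
In every case the truthful bid is at least as good as any alternative, so it is a dominant strategy.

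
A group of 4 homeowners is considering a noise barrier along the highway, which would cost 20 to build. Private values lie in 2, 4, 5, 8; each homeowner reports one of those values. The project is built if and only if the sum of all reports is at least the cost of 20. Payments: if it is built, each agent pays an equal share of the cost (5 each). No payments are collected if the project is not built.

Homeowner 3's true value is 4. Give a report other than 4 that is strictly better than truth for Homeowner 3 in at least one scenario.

Suppose Homeowner 1 reports 4, Homeowner 2 reports 4 and Homeowner 4 reports 8.
Report 4: project built, pays 5, utility 4 - 5 = -1.
Report 2: project not built, utility 0.
So reporting 2 beats truth here (0 > -1).

2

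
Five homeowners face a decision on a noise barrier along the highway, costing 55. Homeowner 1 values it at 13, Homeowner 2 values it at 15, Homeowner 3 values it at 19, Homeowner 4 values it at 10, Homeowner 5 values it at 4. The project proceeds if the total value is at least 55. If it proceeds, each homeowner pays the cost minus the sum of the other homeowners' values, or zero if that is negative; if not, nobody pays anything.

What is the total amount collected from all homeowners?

Total value 61 ≥ cost 55, so it is built.
Homeowner 1: others sum to 48; max(0, 55 - 48) = 7.
Homeowner 2: others sum to 46; max(0, 55 - 46) = 9.
Homeowner 3: others sum to 42; max(0, 55 - 42) = 13.
Homeowner 4: others sum to 51; max(0, 55 - 51) = 4.
Homeowner 5: others sum to 57; max(0, 55 - 57) = 0.
Total collected = 7 + 9 + 13 + 4 + 0 = 33.

33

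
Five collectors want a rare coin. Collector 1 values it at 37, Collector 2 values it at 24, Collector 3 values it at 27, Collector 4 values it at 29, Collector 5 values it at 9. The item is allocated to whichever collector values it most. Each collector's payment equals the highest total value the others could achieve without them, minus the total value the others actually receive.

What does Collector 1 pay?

Collector 1 has the highest value and receives the item.
Without Collector 1, the item would go to the next-highest value, 29, so the others could achieve 29.
With Collector 1 present and winning, the others receive nothing, so their total is 0.
Payment = 29 - 0 = 29.

29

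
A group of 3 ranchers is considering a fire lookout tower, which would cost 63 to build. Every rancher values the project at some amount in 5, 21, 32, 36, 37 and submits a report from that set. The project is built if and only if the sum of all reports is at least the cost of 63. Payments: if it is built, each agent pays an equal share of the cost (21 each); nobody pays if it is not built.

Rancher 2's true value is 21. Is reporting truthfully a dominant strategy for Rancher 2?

Yes

Check each profile of the others' reports and compare truth against every alternative report.
Others report (5, 5): truth gives 0, best alternative gives 0.
Others report (5, 21): truth gives 0, best alternative gives 0.
Others report (5, 32): truth gives 0, best alternative gives 0.
Others report (5, 36): truth gives 0, best alternative gives 0.
Others report (5, 37): truth gives 0, best alternative gives 0.
Others report (21, 5): truth gives 0, best alternative gives 0.
(Remaining 19 profiles checked similarly; truth is weakly best in each.)
In every case the truthful report is at least as good as any alternative, so it is a dominant strategy.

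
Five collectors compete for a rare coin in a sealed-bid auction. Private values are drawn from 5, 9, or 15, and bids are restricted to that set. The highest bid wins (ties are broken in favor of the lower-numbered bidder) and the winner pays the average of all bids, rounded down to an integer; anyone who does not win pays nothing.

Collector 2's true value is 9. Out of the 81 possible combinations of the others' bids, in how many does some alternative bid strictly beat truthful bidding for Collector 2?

Others bid (9, 5, 5, 5): truth gives 0; bid 15 gives 2 > 0. Violating.
Others bid (9, 5, 5, 9): truth gives 0; bid 15 gives 1 > 0. Violating.
Others bid (9, 5, 9, 5): truth gives 0; bid 15 gives 1 > 0. Violating.
Others bid (9, 9, 5, 5): truth gives 0; bid 15 gives 1 > 0. Violating.
Others bid (5, 5, 5, 5): truth gives 4; no alternative beats it.
Others bid (5, 5, 5, 9): truth gives 3; no alternative beats it.
(Checking all 81 profiles: 4 have a profitable deviation, 77 do not.)

4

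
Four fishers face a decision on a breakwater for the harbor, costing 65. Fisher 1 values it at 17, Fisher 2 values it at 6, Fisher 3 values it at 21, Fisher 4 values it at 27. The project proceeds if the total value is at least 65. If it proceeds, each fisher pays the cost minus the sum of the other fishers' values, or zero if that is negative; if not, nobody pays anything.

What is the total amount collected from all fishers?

Total value 71 ≥ cost 65, so it is built.
Fisher 1: others sum to 54; max(0, 65 - 54) = 11.
Fisher 2: others sum to 65; max(0, 65 - 65) = 0.
Fisher 3: others sum to 50; max(0, 65 - 50) = 15.
Fisher 4: others sum to 44; max(0, 65 - 44) = 21.
Total collected = 11 + 0 + 15 + 21 = 47.

47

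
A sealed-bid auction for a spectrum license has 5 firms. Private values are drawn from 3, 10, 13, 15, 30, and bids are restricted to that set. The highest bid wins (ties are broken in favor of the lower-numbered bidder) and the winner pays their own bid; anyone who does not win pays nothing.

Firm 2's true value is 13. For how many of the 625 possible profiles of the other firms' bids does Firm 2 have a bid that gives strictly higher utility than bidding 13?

8

Others bid (3, 3, 3, 3): truth gives 0; bid 10 gives 3 > 0. Violating.
Others bid (3, 3, 3, 10): truth gives 0; bid 10 gives 3 > 0. Violating.
Others bid (3, 3, 10, 3): truth gives 0; bid 10 gives 3 > 0. Violating.
Others bid (3, 3, 10, 10): truth gives 0; bid 10 gives 3 > 0. Violating.
Others bid (3, 3, 3, 13): truth gives 0; no alternative beats it.
Others bid (3, 3, 3, 15): truth gives 0; no alternative beats it.
(Checking all 625 profiles: 8 have a profitable deviation, 617 do not.)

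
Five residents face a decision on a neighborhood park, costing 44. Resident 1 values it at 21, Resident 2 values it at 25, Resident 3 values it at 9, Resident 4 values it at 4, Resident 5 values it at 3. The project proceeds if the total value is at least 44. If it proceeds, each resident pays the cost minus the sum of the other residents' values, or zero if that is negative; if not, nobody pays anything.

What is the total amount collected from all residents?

10

Total value 62 ≥ cost 44, so it is built.
Resident 1: others sum to 41; max(0, 44 - 41) = 3.
Resident 2: others sum to 37; max(0, 44 - 37) = 7.
Resident 3: others sum to 53; max(0, 44 - 53) = 0.
Resident 4: others sum to 58; max(0, 44 - 58) = 0.
Resident 5: others sum to 59; max(0, 44 - 59) = 0.
Total collected = 3 + 7 + 0 + 0 + 0 = 10.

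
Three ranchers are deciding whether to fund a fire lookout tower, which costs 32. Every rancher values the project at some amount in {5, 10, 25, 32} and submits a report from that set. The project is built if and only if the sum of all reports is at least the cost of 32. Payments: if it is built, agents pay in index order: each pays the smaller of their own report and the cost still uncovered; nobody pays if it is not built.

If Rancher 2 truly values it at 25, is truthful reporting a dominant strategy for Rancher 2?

No

Consider the case where Rancher 1 reports 5 and Rancher 3 reports 25.
Truthful report 25: project built, pays 25, utility 25 - 25 = 0.
Report 5 instead: project built, pays 5, utility 25 - 5 = 20.
Since 20 > 0, reporting 5 is strictly better here, so truthful reporting is not dominant.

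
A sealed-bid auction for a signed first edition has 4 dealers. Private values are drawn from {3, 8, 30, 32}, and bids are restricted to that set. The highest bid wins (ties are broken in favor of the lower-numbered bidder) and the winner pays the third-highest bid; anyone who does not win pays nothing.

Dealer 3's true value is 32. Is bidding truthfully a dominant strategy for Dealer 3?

Yes

Check each profile of the others' bids and compare truth against every alternative bid.
Others bid (3, 3, 32): truth gives 29, best alternative gives 0.
Others bid (3, 30, 3): truth gives 29, best alternative gives 0.
Others bid (30, 3, 3): truth gives 29, best alternative gives 0.
Others bid (3, 8, 32): truth gives 24, best alternative gives 0.
Others bid (3, 30, 8): truth gives 24, best alternative gives 0.
Others bid (8, 3, 32): truth gives 24, best alternative gives 0.
(Remaining 58 profiles checked similarly; truth is weakly best in each.)
In every case the truthful bid is at least as good as any alternative, so it is a dominant strategy.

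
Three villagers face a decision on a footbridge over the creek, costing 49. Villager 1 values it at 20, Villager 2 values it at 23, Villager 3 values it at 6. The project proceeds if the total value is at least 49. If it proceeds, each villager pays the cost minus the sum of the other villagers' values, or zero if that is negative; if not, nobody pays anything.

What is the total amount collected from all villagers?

Total value 49 ≥ cost 49, so it is built.
Villager 1: others sum to 29; max(0, 49 - 29) = 20.
Villager 2: others sum to 26; max(0, 49 - 26) = 23.
Villager 3: others sum to 43; max(0, 49 - 43) = 6.
Total collected = 20 + 23 + 6 = 49.

49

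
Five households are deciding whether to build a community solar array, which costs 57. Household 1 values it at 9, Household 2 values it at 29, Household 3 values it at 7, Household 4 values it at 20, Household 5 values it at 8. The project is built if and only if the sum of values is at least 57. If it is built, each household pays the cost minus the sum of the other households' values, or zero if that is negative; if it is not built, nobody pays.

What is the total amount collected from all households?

17

Total value 73 ≥ cost 57, so it is built.
Household 1: others sum to 64; max(0, 57 - 64) = 0.
Household 2: others sum to 44; max(0, 57 - 44) = 13.
Household 3: others sum to 66; max(0, 57 - 66) = 0.
Household 4: others sum to 53; max(0, 57 - 53) = 4.
Household 5: others sum to 65; max(0, 57 - 65) = 0.
Total collected = 0 + 13 + 0 + 4 + 0 = 17.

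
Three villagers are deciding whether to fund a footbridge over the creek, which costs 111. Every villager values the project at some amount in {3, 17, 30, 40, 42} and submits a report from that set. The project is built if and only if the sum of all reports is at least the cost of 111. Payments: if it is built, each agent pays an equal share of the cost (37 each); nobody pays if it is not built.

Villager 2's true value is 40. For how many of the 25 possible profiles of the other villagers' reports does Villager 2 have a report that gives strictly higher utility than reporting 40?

2

Others report (30, 40): truth gives 0; report 42 gives 3 > 0. Violating.
Others report (40, 30): truth gives 0; report 42 gives 3 > 0. Violating.
Others report (3, 3): truth gives 0; no alternative beats it.
Others report (3, 17): truth gives 0; no alternative beats it.
(Checking all 25 profiles: 2 have a profitable deviation, 23 do not.)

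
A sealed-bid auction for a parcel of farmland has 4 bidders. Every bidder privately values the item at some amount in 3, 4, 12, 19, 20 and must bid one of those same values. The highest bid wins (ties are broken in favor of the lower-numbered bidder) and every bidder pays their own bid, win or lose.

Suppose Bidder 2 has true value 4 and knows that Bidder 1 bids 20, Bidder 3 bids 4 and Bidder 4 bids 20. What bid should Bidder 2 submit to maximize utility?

3

Bid 3: loses but pays 3, utility -3.
Bid 4: loses but pays 4, utility -4.
Bid 12: loses but pays 12, utility -12.
Bid 19: loses but pays 19, utility -19.
Bid 20: loses but pays 20, utility -20.
The best choice is 3 with utility -3.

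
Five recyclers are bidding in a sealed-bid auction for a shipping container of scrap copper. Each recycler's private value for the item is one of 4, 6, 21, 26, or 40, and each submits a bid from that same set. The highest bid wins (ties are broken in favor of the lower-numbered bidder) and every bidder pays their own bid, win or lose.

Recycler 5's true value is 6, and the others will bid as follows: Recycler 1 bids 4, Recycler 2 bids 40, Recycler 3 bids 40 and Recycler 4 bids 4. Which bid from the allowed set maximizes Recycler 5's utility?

Bid 4: loses but pays 4, utility -4.
Bid 6: loses but pays 6, utility -6.
Bid 21: loses but pays 21, utility -21.
Bid 26: loses but pays 26, utility -26.
Bid 40: loses but pays 40, utility -40.
The best choice is 4 with utility -4.

4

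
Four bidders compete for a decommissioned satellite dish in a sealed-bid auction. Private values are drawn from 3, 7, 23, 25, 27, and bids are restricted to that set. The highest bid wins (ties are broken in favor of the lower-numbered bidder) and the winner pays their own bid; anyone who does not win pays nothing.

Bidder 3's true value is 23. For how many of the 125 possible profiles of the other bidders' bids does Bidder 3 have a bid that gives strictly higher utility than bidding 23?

Others bid (3, 3, 3): truth gives 0; bid 7 gives 16 > 0. Violating.
Others bid (3, 3, 7): truth gives 0; bid 7 gives 16 > 0. Violating.
Others bid (3, 3, 23): truth gives 0; no alternative beats it.
Others bid (3, 3, 25): truth gives 0; no alternative beats it.
(Checking all 125 profiles: 2 have a profitable deviation, 123 do not.)

2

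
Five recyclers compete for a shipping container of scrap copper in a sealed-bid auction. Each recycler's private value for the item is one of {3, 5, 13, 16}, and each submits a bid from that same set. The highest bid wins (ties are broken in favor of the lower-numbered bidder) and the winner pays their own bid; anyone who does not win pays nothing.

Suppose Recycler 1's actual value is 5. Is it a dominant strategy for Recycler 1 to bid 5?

Consider the case where Recycler 2 bids 3, Recycler 3 bids 3, Recycler 4 bids 3 and Recycler 5 bids 3.
Truthful bid 5: wins, pays 5, utility 5 - 5 = 0.
Bid 3 instead: wins, pays 3, utility 5 - 3 = 2.
Since 2 > 0, bidding 3 is strictly better here, so truthful bidding is not dominant.

No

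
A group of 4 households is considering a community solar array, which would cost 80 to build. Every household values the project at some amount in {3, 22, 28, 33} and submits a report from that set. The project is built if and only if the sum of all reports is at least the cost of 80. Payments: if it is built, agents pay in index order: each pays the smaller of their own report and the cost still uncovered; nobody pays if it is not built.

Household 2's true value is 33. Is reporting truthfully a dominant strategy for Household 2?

No

Consider the case where Household 1 reports 3, Household 3 reports 22 and Household 4 reports 28.
Truthful report 33: project built, pays 33, utility 33 - 33 = 0.
Report 28 instead: project built, pays 28, utility 33 - 28 = 5.
Since 5 > 0, reporting 28 is strictly better here, so truthful reporting is not dominant.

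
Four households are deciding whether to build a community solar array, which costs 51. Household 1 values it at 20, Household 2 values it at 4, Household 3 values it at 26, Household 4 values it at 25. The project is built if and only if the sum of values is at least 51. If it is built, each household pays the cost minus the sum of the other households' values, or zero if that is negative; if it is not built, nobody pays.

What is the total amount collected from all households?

3

Total value 75 ≥ cost 51, so it is built.
Household 1: others sum to 55; max(0, 51 - 55) = 0.
Household 2: others sum to 71; max(0, 51 - 71) = 0.
Household 3: others sum to 49; max(0, 51 - 49) = 2.
Household 4: others sum to 50; max(0, 51 - 50) = 1.
Total collected = 0 + 0 + 2 + 1 = 3.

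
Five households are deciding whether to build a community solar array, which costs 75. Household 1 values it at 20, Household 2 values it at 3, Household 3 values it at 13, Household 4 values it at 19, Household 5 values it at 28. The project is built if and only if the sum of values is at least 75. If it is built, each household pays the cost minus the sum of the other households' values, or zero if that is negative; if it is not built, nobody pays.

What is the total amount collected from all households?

Total value 83 ≥ cost 75, so it is built.
Household 1: others sum to 63; max(0, 75 - 63) = 12.
Household 2: others sum to 80; max(0, 75 - 80) = 0.
Household 3: others sum to 70; max(0, 75 - 70) = 5.
Household 4: others sum to 64; max(0, 75 - 64) = 11.
Household 5: others sum to 55; max(0, 75 - 55) = 20.
Total collected = 12 + 0 + 5 + 11 + 20 = 48.

48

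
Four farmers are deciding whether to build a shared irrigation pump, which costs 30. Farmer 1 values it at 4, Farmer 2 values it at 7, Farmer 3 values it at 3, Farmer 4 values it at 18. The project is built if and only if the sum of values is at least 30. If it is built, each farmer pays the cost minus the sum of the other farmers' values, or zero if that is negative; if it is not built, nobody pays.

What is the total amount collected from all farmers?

Total value 32 ≥ cost 30, so it is built.
Farmer 1: others sum to 28; max(0, 30 - 28) = 2.
Farmer 2: others sum to 25; max(0, 30 - 25) = 5.
Farmer 3: others sum to 29; max(0, 30 - 29) = 1.
Farmer 4: others sum to 14; max(0, 30 - 14) = 16.
Total collected = 2 + 5 + 1 + 16 = 24.

24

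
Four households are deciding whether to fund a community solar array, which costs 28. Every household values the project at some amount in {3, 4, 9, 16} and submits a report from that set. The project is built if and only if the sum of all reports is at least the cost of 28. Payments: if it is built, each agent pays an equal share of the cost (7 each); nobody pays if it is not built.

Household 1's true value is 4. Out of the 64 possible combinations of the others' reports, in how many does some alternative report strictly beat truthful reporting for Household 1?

3

Others report (4, 4, 16): truth gives -3; report 3 gives 0 > -3. Violating.
Others report (4, 16, 4): truth gives -3; report 3 gives 0 > -3. Violating.
Others report (16, 4, 4): truth gives -3; report 3 gives 0 > -3. Violating.
Others report (3, 3, 3): truth gives 0; no alternative beats it.
Others report (3, 3, 4): truth gives 0; no alternative beats it.
(Checking all 64 profiles: 3 have a profitable deviation, 61 do not.)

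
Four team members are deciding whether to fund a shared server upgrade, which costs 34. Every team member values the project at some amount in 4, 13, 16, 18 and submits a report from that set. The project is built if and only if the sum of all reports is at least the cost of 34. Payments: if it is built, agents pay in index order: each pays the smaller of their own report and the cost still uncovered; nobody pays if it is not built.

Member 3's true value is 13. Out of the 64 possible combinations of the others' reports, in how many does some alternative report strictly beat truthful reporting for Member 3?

30

Others report (4, 13, 13): truth gives 0; report 4 gives 9 > 0. Violating.
Others report (4, 13, 16): truth gives 0; report 4 gives 9 > 0. Violating.
Others report (4, 13, 18): truth gives 0; report 4 gives 9 > 0. Violating.
Others report (4, 16, 13): truth gives 0; report 4 gives 9 > 0. Violating.
Others report (4, 4, 4): truth gives 0; no alternative beats it.
Others report (4, 4, 13): truth gives 0; no alternative beats it.
(Checking all 64 profiles: 30 have a profitable deviation, 34 do not.)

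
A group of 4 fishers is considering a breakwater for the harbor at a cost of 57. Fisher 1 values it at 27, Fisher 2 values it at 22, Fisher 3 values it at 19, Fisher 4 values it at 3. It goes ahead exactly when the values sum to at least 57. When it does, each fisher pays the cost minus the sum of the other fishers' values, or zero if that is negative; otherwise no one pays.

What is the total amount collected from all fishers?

Total value 71 ≥ cost 57, so it is built.
Fisher 1: others sum to 44; max(0, 57 - 44) = 13.
Fisher 2: others sum to 49; max(0, 57 - 49) = 8.
Fisher 3: others sum to 52; max(0, 57 - 52) = 5.
Fisher 4: others sum to 68; max(0, 57 - 68) = 0.
Total collected = 13 + 8 + 5 + 0 = 26.

26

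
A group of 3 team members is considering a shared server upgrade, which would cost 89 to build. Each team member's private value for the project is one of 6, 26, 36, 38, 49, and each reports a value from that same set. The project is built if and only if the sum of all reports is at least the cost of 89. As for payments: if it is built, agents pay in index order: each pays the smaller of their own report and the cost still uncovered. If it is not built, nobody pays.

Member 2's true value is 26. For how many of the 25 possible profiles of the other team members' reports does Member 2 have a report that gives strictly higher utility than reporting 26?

Others report (36, 49): truth gives 0; report 6 gives 20 > 0. Violating.
Others report (38, 49): truth gives 0; report 6 gives 20 > 0. Violating.
Others report (49, 36): truth gives 0; report 6 gives 20 > 0. Violating.
Others report (49, 38): truth gives 0; report 6 gives 20 > 0. Violating.
Others report (6, 6): truth gives 0; no alternative beats it.
Others report (6, 26): truth gives 0; no alternative beats it.
(Checking all 25 profiles: 5 have a profitable deviation, 20 do not.)

5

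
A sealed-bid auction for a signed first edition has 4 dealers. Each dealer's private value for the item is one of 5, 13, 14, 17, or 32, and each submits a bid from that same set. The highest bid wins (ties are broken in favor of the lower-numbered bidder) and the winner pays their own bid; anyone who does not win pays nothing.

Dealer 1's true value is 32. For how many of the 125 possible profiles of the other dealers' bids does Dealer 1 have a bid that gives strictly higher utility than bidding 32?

64

Others bid (5, 5, 5): truth gives 0; bid 5 gives 27 > 0. Violating.
Others bid (5, 5, 13): truth gives 0; bid 13 gives 19 > 0. Violating.
Others bid (5, 5, 14): truth gives 0; bid 14 gives 18 > 0. Violating.
Others bid (5, 5, 17): truth gives 0; bid 17 gives 15 > 0. Violating.
Others bid (5, 5, 32): truth gives 0; no alternative beats it.
Others bid (5, 13, 32): truth gives 0; no alternative beats it.
(Checking all 125 profiles: 64 have a profitable deviation, 61 do not.)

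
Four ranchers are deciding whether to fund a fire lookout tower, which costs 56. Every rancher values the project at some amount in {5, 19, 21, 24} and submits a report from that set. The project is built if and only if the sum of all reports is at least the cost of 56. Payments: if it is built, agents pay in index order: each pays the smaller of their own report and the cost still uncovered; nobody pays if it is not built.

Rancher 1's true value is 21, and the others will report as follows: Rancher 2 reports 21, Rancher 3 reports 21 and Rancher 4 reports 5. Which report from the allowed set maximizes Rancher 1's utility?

19

Report 5: project not built, utility 0.
Report 19: project built, pays 19, utility 21 - 19 = 2.
Report 21: project built, pays 21, utility 21 - 21 = 0.
Report 24: project built, pays 24, utility 21 - 24 = -3.
The best choice is 19 with utility 2.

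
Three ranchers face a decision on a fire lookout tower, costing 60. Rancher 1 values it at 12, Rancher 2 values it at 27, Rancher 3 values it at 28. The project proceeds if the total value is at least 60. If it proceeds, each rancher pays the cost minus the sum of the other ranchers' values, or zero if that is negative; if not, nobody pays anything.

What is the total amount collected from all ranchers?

Total value 67 ≥ cost 60, so it is built.
Rancher 1: others sum to 55; max(0, 60 - 55) = 5.
Rancher 2: others sum to 40; max(0, 60 - 40) = 20.
Rancher 3: others sum to 39; max(0, 60 - 39) = 21.
Total collected = 5 + 20 + 21 = 46.

46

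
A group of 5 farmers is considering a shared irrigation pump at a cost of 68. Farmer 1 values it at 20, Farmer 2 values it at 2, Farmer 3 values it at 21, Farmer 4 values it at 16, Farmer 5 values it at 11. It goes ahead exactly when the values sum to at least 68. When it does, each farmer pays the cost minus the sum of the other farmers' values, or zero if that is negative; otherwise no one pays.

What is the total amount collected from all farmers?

Total value 70 ≥ cost 68, so it is built.
Farmer 1: others sum to 50; max(0, 68 - 50) = 18.
Farmer 2: others sum to 68; max(0, 68 - 68) = 0.
Farmer 3: others sum to 49; max(0, 68 - 49) = 19.
Farmer 4: others sum to 54; max(0, 68 - 54) = 14.
Farmer 5: others sum to 59; max(0, 68 - 59) = 9.
Total collected = 18 + 0 + 19 + 14 + 9 = 60.

60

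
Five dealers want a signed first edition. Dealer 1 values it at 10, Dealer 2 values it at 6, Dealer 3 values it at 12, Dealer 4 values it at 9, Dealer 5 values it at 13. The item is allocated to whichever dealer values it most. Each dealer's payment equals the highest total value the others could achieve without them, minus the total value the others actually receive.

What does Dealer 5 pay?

Dealer 5 has the highest value and receives the item.
Without Dealer 5, the item would go to the next-highest value, 12, so the others could achieve 12.
With Dealer 5 present and winning, the others receive nothing, so their total is 0.
Payment = 12 - 0 = 12.

12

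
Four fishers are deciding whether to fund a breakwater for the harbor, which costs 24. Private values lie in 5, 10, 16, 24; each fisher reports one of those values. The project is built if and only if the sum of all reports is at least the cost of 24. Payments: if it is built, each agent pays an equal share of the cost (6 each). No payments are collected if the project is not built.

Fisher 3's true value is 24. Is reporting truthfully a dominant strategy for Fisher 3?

Check each profile of the others' reports and compare truth against every alternative report.
Others report (5, 5, 5): truth gives 18, best alternative gives 18.
Others report (5, 5, 10): truth gives 18, best alternative gives 18.
Others report (5, 5, 16): truth gives 18, best alternative gives 18.
Others report (5, 5, 24): truth gives 18, best alternative gives 18.
Others report (5, 10, 5): truth gives 18, best alternative gives 18.
Others report (5, 10, 10): truth gives 18, best alternative gives 18.
(Remaining 58 profiles checked similarly; truth is weakly best in each.)
In every case the truthful report is at least as good as any alternative, so it is a dominant strategy.

Yes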